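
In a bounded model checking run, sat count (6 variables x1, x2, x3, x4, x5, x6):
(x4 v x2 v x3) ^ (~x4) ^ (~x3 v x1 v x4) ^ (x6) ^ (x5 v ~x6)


CNF with 5 clauses over 6 vars (64 assignments).
An assignment satisfies CNF iff every clause has >=1 true literal.
Check each row (bits = x1,x2,x3,x4,x5,x6; clause T/F shown):
  row 0 [000000]: clauses=FTTFT -> 0
  row 1 [000001]: clauses=FTTTF -> 0
  row 2 [000010]: clauses=FTTFT -> 0
  row 3 [000011]: clauses=FTTTT -> 0
  row 4 [000100]: clauses=TFTFT -> 0
  (every remaining row is evaluated the same way; all 64 results are listed next)
Full result column, 8 rows per line (x1,x2,x3 fixed per line; x4,x5,x6 runs 000..111 left to right):
  rows 0-7 [x1,x2,x3=000]: 00000000  (ones: 0)
  rows 8-15 [x1,x2,x3=001]: 00000000  (ones: 0)
  rows 16-23 [x1,x2,x3=010]: 00010000  (ones: 1)
  rows 24-31 [x1,x2,x3=011]: 00000000  (ones: 0)
  rows 32-39 [x1,x2,x3=100]: 00000000  (ones: 0)
  rows 40-47 [x1,x2,x3=101]: 00010000  (ones: 1)
  rows 48-55 [x1,x2,x3=110]: 00010000  (ones: 1)
  rows 56-63 [x1,x2,x3=111]: 00010000  (ones: 1)
Satisfying assignments = 0+0+1+0+0+1+1+1 = 4

4


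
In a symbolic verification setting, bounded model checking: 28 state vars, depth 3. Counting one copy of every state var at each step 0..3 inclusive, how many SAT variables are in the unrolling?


BMC unrolls to depth k, creating one copy of each state var for steps 0..k.
Step count = 3 + 1 = 4 (steps 0 through 3)
Vars per step = 28
Total = 28 * 4 = 112

112


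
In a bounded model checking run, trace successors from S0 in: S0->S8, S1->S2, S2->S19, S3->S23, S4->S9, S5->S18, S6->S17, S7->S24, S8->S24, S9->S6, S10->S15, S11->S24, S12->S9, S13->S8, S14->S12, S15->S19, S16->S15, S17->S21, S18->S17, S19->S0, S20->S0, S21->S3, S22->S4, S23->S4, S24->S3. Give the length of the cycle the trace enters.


Trace from S0 until a state repeats:
  S0 -> S8 -> S24 -> S3 -> S23 -> S4 -> S9 -> S6 -> S17 -> S21 -> S3
S3 first seen at step 3, revisited at step 10.
Cycle length = 10 - 3 = 7

7


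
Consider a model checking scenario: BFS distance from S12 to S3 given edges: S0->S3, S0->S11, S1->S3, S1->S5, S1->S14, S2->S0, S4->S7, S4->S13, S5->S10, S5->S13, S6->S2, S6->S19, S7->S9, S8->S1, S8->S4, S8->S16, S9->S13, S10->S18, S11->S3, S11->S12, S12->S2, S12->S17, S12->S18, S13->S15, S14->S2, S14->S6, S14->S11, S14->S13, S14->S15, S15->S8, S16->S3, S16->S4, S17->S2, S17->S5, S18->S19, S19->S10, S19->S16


BFS layer-by-layer from S12:
  dist 0: {S12}
  dist 1: {S2, S17, S18}
  dist 2: {S0, S5, S19}
  dist 3: {S3, S10, S11, S13, S16}
  -> S3 reached at distance 3
Shortest path length = 3

3


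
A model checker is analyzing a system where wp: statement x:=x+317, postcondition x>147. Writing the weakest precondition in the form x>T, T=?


Formula: wp(x:=E, P) = P[E/x] (substitute E for x in postcondition)
Step 1: Postcondition: x>147
Step 2: Substitute x+317 for x: x+317>147
Step 3: Solve for x: x > 147-317 = -170

-170


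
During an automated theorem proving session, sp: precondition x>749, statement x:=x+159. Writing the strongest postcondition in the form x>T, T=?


Formula: sp(P, x:=E) = exists old_x. (x = E[old_x/x]) AND P[old_x/x] (old_x is the value of x before the assignment; eliminate old_x by solving x = E[old_x/x] for old_x)
Step 1: Precondition P: x>749, i.e. old_x > 749
Step 2: Assignment gives x = old_x + 159, so old_x = x - 159
Step 3: Substitute into P: x - 159 > 749
Step 4: Simplify: x > 749+159 = 908

908


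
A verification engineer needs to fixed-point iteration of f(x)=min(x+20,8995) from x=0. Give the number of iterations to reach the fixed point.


Step 1: x=0, cap=8995, increment=20
Step 2: x grows by 20 each step until capped at 8995; fixed point is x=8995
Step 3: iterations = ceil(8995/20) = 450

450


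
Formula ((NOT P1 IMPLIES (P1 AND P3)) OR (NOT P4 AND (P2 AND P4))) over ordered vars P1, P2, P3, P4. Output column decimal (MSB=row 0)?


Formula: ((NOT P1 IMPLIES (P1 AND P3)) OR (NOT P4 AND (P2 AND P4))) over P1, P2, P3, P4 (16 rows)
Evaluate each row (bits = P1,P2,P3,P4, MSB first):
  row 0 [0000]: ((NOT 0 IMPLIES (0 AND 0)) OR (NOT 0 AND (0 AND 0))) -> 0
  row 1 [0001]: ((NOT 0 IMPLIES (0 AND 0)) OR (NOT 1 AND (0 AND 1))) -> 0
  row 2 [0010]: ((NOT 0 IMPLIES (0 AND 1)) OR (NOT 0 AND (0 AND 0))) -> 0
  row 3 [0011]: ((NOT 0 IMPLIES (0 AND 1)) OR (NOT 1 AND (0 AND 1))) -> 0
  row 4 [0100]: ((NOT 0 IMPLIES (0 AND 0)) OR (NOT 0 AND (1 AND 0))) -> 0
  row 5 [0101]: ((NOT 0 IMPLIES (0 AND 0)) OR (NOT 1 AND (1 AND 1))) -> 0
  row 6 [0110]: ((NOT 0 IMPLIES (0 AND 1)) OR (NOT 0 AND (1 AND 0))) -> 0
  row 7 [0111]: ((NOT 0 IMPLIES (0 AND 1)) OR (NOT 1 AND (1 AND 1))) -> 0
  row 8 [1000]: ((NOT 1 IMPLIES (1 AND 0)) OR (NOT 0 AND (0 AND 0))) -> 1
  row 9 [1001]: ((NOT 1 IMPLIES (1 AND 0)) OR (NOT 1 AND (0 AND 1))) -> 1
  row 10 [1010]: ((NOT 1 IMPLIES (1 AND 1)) OR (NOT 0 AND (0 AND 0))) -> 1
  row 11 [1011]: ((NOT 1 IMPLIES (1 AND 1)) OR (NOT 1 AND (0 AND 1))) -> 1
  row 12 [1100]: ((NOT 1 IMPLIES (1 AND 0)) OR (NOT 0 AND (1 AND 0))) -> 1
  row 13 [1101]: ((NOT 1 IMPLIES (1 AND 0)) OR (NOT 1 AND (1 AND 1))) -> 1
  row 14 [1110]: ((NOT 1 IMPLIES (1 AND 1)) OR (NOT 0 AND (1 AND 0))) -> 1
  row 15 [1111]: ((NOT 1 IMPLIES (1 AND 1)) OR (NOT 1 AND (1 AND 1))) -> 1
Full result column, 4 rows per line (P1,P2 fixed per line; P3,P4 runs 00..11 left to right):
  rows 0-3 [P1,P2=00]: 0000  = hex 0
  rows 4-7 [P1,P2=01]: 0000  = hex 0
  rows 8-11 [P1,P2=10]: 1111  = hex F
  rows 12-15 [P1,P2=11]: 1111  = hex F
Output column (row 0 .. row 15) = 0000000011111111
Output column grouped in 4s = 0000 0000 1111 1111 = 0x00FF
Convert to decimal digit by digit (value = value*16 + digit):
  0 -> 0
  0*16 + 0 = 0
  0*16 + 15 (F) = 15
  15*16 + 15 (F) = 255
Decimal = 255

255


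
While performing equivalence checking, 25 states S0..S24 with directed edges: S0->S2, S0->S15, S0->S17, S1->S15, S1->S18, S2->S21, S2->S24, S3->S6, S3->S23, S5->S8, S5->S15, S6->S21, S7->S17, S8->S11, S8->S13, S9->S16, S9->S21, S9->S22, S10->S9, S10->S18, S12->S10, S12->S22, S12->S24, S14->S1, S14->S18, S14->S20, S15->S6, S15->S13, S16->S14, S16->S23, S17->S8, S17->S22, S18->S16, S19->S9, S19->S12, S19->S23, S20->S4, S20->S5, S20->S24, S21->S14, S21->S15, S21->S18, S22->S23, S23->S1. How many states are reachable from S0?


BFS from S0:
  layer 0: {S0}
  layer 1: {S2, S15, S17}
  layer 2: {S6, S8, S13, S21, S22, S24}
  layer 3: {S11, S14, S18, S23}
  layer 4: {S1, S16, S20}
  layer 5: {S4, S5}
Reachable set: {S0, S1, S2, S4, S5, S6, S8, S11, S13, S14, S15, S16, S17, S18, S20, S21, S22, S23, S24}
Count = 19

19


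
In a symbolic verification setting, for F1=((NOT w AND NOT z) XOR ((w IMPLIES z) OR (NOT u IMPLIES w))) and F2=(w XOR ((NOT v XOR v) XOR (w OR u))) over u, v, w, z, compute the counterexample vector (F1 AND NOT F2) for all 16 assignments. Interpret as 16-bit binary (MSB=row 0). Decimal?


F1 = ((NOT w AND NOT z) XOR ((w IMPLIES z) OR (NOT u IMPLIES w)))
F2 = (w XOR ((NOT v XOR v) XOR (w OR u)))
Counterexample to F1=>F2 is where F1=1 and F2=0.
Evaluate each row (bits = u,v,w,z, MSB first):
  row 0 [0000]: F1=0 F2=1 -> F1&~F2 -> 0
  row 1 [0001]: F1=1 F2=1 -> F1&~F2 -> 0
  row 2 [0010]: F1=1 F2=1 -> F1&~F2 -> 0
  row 3 [0011]: F1=1 F2=1 -> F1&~F2 -> 0
  row 4 [0100]: F1=0 F2=1 -> F1&~F2 -> 0
  row 5 [0101]: F1=1 F2=1 -> F1&~F2 -> 0
  row 6 [0110]: F1=1 F2=1 -> F1&~F2 -> 0
  row 7 [0111]: F1=1 F2=1 -> F1&~F2 -> 0
  row 8 [1000]: F1=0 F2=0 -> F1&~F2 -> 0
  row 9 [1001]: F1=1 F2=0 -> F1&~F2 -> 1
  row 10 [1010]: F1=1 F2=1 -> F1&~F2 -> 0
  row 11 [1011]: F1=1 F2=1 -> F1&~F2 -> 0
  row 12 [1100]: F1=0 F2=0 -> F1&~F2 -> 0
  row 13 [1101]: F1=1 F2=0 -> F1&~F2 -> 1
  row 14 [1110]: F1=1 F2=1 -> F1&~F2 -> 0
  row 15 [1111]: F1=1 F2=1 -> F1&~F2 -> 0
Full result column, 4 rows per line (u,v fixed per line; w,z runs 00..11 left to right):
  rows 0-3 [u,v=00]: 0000  = hex 0
  rows 4-7 [u,v=01]: 0000  = hex 0
  rows 8-11 [u,v=10]: 0100  = hex 4
  rows 12-15 [u,v=11]: 0100  = hex 4
Counterexample vector (row 0 .. row 15) = 0000000001000100
Output column grouped in 4s = 0000 0000 0100 0100 = 0x0044
Convert to decimal digit by digit (value = value*16 + digit):
  0 -> 0
  0*16 + 0 = 0
  0*16 + 4 = 4
  4*16 + 4 = 68
Decimal = 68

68


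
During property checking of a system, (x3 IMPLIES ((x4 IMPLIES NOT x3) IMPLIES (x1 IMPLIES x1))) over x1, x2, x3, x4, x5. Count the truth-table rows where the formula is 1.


Formula: (x3 IMPLIES ((x4 IMPLIES NOT x3) IMPLIES (x1 IMPLIES x1))) over 5 vars (32 rows)
Evaluate each row (x1, x2, x3, x4, x5 as bits, MSB first):
  row 0 [00000]: (0 IMPLIES ((0 IMPLIES NOT 0) IMPLIES (0 IMPLIES 0))) -> 1
  row 1 [00001]: (0 IMPLIES ((0 IMPLIES NOT 0) IMPLIES (0 IMPLIES 0))) -> 1
  row 2 [00010]: (0 IMPLIES ((1 IMPLIES NOT 0) IMPLIES (0 IMPLIES 0))) -> 1
  row 3 [00011]: (0 IMPLIES ((1 IMPLIES NOT 0) IMPLIES (0 IMPLIES 0))) -> 1
  row 4 [00100]: (1 IMPLIES ((0 IMPLIES NOT 1) IMPLIES (0 IMPLIES 0))) -> 1
  row 5 [00101]: (1 IMPLIES ((0 IMPLIES NOT 1) IMPLIES (0 IMPLIES 0))) -> 1
  row 6 [00110]: (1 IMPLIES ((1 IMPLIES NOT 1) IMPLIES (0 IMPLIES 0))) -> 1
  row 7 [00111]: (1 IMPLIES ((1 IMPLIES NOT 1) IMPLIES (0 IMPLIES 0))) -> 1
  row 8 [01000]: (0 IMPLIES ((0 IMPLIES NOT 0) IMPLIES (0 IMPLIES 0))) -> 1
  row 9 [01001]: (0 IMPLIES ((0 IMPLIES NOT 0) IMPLIES (0 IMPLIES 0))) -> 1
  row 10 [01010]: (0 IMPLIES ((1 IMPLIES NOT 0) IMPLIES (0 IMPLIES 0))) -> 1
  row 11 [01011]: (0 IMPLIES ((1 IMPLIES NOT 0) IMPLIES (0 IMPLIES 0))) -> 1
  row 12 [01100]: (1 IMPLIES ((0 IMPLIES NOT 1) IMPLIES (0 IMPLIES 0))) -> 1
  row 13 [01101]: (1 IMPLIES ((0 IMPLIES NOT 1) IMPLIES (0 IMPLIES 0))) -> 1
  row 14 [01110]: (1 IMPLIES ((1 IMPLIES NOT 1) IMPLIES (0 IMPLIES 0))) -> 1
  row 15 [01111]: (1 IMPLIES ((1 IMPLIES NOT 1) IMPLIES (0 IMPLIES 0))) -> 1
  row 16 [10000]: (0 IMPLIES ((0 IMPLIES NOT 0) IMPLIES (1 IMPLIES 1))) -> 1
  row 17 [10001]: (0 IMPLIES ((0 IMPLIES NOT 0) IMPLIES (1 IMPLIES 1))) -> 1
  row 18 [10010]: (0 IMPLIES ((1 IMPLIES NOT 0) IMPLIES (1 IMPLIES 1))) -> 1
  row 19 [10011]: (0 IMPLIES ((1 IMPLIES NOT 0) IMPLIES (1 IMPLIES 1))) -> 1
  row 20 [10100]: (1 IMPLIES ((0 IMPLIES NOT 1) IMPLIES (1 IMPLIES 1))) -> 1
  row 21 [10101]: (1 IMPLIES ((0 IMPLIES NOT 1) IMPLIES (1 IMPLIES 1))) -> 1
  row 22 [10110]: (1 IMPLIES ((1 IMPLIES NOT 1) IMPLIES (1 IMPLIES 1))) -> 1
  row 23 [10111]: (1 IMPLIES ((1 IMPLIES NOT 1) IMPLIES (1 IMPLIES 1))) -> 1
  row 24 [11000]: (0 IMPLIES ((0 IMPLIES NOT 0) IMPLIES (1 IMPLIES 1))) -> 1
  row 25 [11001]: (0 IMPLIES ((0 IMPLIES NOT 0) IMPLIES (1 IMPLIES 1))) -> 1
  row 26 [11010]: (0 IMPLIES ((1 IMPLIES NOT 0) IMPLIES (1 IMPLIES 1))) -> 1
  row 27 [11011]: (0 IMPLIES ((1 IMPLIES NOT 0) IMPLIES (1 IMPLIES 1))) -> 1
  row 28 [11100]: (1 IMPLIES ((0 IMPLIES NOT 1) IMPLIES (1 IMPLIES 1))) -> 1
  row 29 [11101]: (1 IMPLIES ((0 IMPLIES NOT 1) IMPLIES (1 IMPLIES 1))) -> 1
  row 30 [11110]: (1 IMPLIES ((1 IMPLIES NOT 1) IMPLIES (1 IMPLIES 1))) -> 1
  row 31 [11111]: (1 IMPLIES ((1 IMPLIES NOT 1) IMPLIES (1 IMPLIES 1))) -> 1
Full result column, 8 rows per line (x1,x2 fixed per line; x3,x4,x5 runs 000..111 left to right):
  rows 0-7 [x1,x2=00]: 11111111  (ones: 8)
  rows 8-15 [x1,x2=01]: 11111111  (ones: 8)
  rows 16-23 [x1,x2=10]: 11111111  (ones: 8)
  rows 24-31 [x1,x2=11]: 11111111  (ones: 8)
Count of 1-rows = 8+8+8+8 = 32

32


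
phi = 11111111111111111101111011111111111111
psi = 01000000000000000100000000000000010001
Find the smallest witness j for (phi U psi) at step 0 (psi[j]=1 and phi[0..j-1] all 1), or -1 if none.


(phi U psi) at 0: need smallest j with psi[j]=1 and phi[i]=1 for all i in [0,j).
Scan from step 0:
  step 0: phi=1, psi=0 -> continue
  step 1: psi=1 and phi held for [0,1) -> witness found
Witness step = 1

1


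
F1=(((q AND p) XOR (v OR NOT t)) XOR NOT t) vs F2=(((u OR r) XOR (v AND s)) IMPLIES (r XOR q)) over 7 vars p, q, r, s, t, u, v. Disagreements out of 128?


F1 = (((q AND p) XOR (v OR NOT t)) XOR NOT t)
F2 = (((u OR r) XOR (v AND s)) IMPLIES (r XOR q))
Evaluate both on each of 128 rows (bits = p,q,r,s,t,u,v):
  row 0 [0000000]: F1=0 F2=1 (differ) -> 1
  row 1 [0000001]: F1=0 F2=1 (differ) -> 1
  row 2 [0000010]: F1=0 F2=0 -> 0
  row 3 [0000011]: F1=0 F2=0 -> 0
  row 4 [0000100]: F1=0 F2=1 (differ) -> 1
  (every remaining row is evaluated the same way; all 128 results are listed next)
Full result column, 8 rows per line (p,q,r,s fixed per line; t,u,v runs 000..111 left to right):
  rows 0-7 [p,q,r,s=0000]: 11001001  (ones: 4)
  rows 8-15 [p,q,r,s=0001]: 10011100  (ones: 4)
  rows 16-23 [p,q,r,s=0010]: 11111010  (ones: 6)
  rows 24-31 [p,q,r,s=0011]: 11111010  (ones: 6)
  rows 32-39 [p,q,r,s=0100]: 11111010  (ones: 6)
  rows 40-47 [p,q,r,s=0101]: 11111010  (ones: 6)
  rows 48-55 [p,q,r,s=0110]: 00000101  (ones: 2)
  rows 56-63 [p,q,r,s=0111]: 01010000  (ones: 2)
  rows 64-71 [p,q,r,s=1000]: 11001001  (ones: 4)
  rows 72-79 [p,q,r,s=1001]: 10011100  (ones: 4)
  rows 80-87 [p,q,r,s=1010]: 11111010  (ones: 6)
  rows 88-95 [p,q,r,s=1011]: 11111010  (ones: 6)
  rows 96-103 [p,q,r,s=1100]: 00000101  (ones: 2)
  rows 104-111 [p,q,r,s=1101]: 00000101  (ones: 2)
  rows 112-119 [p,q,r,s=1110]: 11111010  (ones: 6)
  rows 120-127 [p,q,r,s=1111]: 10101111  (ones: 6)
Disagreements = 4+4+6+6+6+6+2+2+4+4+6+6+2+2+6+6 = 72

72


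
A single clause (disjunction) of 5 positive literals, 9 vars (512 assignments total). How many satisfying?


Step 1: Total=2^9=512
Step 2: Unsat when all 5 false: 2^4=16
Step 3: Sat=512-16=496

496


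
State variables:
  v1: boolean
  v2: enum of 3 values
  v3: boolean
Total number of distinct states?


State space = product of domain sizes of all variables.
Domain sizes:
  v1 (boolean): 2
  v2 (enum of 3 values): 3
  v3 (boolean): 2
Product = 2 * 3 * 2 = 12

12


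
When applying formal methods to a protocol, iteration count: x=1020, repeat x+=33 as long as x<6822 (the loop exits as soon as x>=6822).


Step 1: x goes from 1020 toward 6822 by 33; the body runs while x<6822, so iterations = ceil((bound-start)/step)
Step 2: Distance=5802
Step 3: ceil(5802/33)=176

176


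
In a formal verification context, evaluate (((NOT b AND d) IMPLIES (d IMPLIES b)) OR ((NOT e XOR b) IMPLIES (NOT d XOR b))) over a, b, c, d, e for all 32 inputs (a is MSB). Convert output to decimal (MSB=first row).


Formula: (((NOT b AND d) IMPLIES (d IMPLIES b)) OR ((NOT e XOR b) IMPLIES (NOT d XOR b))) over a, b, c, d, e (32 rows)
Evaluate each row (bits = a,b,c,d,e, MSB first):
  row 0 [00000]: (((NOT 0 AND 0) IMPLIES (0 IMPLIES 0)) OR ((NOT 0 XOR 0) IMPLIES (NOT 0 XOR 0))) -> 1
  row 1 [00001]: (((NOT 0 AND 0) IMPLIES (0 IMPLIES 0)) OR ((NOT 1 XOR 0) IMPLIES (NOT 0 XOR 0))) -> 1
  row 2 [00010]: (((NOT 0 AND 1) IMPLIES (1 IMPLIES 0)) OR ((NOT 0 XOR 0) IMPLIES (NOT 1 XOR 0))) -> 0
  row 3 [00011]: (((NOT 0 AND 1) IMPLIES (1 IMPLIES 0)) OR ((NOT 1 XOR 0) IMPLIES (NOT 1 XOR 0))) -> 1
  row 4 [00100]: (((NOT 0 AND 0) IMPLIES (0 IMPLIES 0)) OR ((NOT 0 XOR 0) IMPLIES (NOT 0 XOR 0))) -> 1
  row 5 [00101]: (((NOT 0 AND 0) IMPLIES (0 IMPLIES 0)) OR ((NOT 1 XOR 0) IMPLIES (NOT 0 XOR 0))) -> 1
  row 6 [00110]: (((NOT 0 AND 1) IMPLIES (1 IMPLIES 0)) OR ((NOT 0 XOR 0) IMPLIES (NOT 1 XOR 0))) -> 0
  row 7 [00111]: (((NOT 0 AND 1) IMPLIES (1 IMPLIES 0)) OR ((NOT 1 XOR 0) IMPLIES (NOT 1 XOR 0))) -> 1
  row 8 [01000]: (((NOT 1 AND 0) IMPLIES (0 IMPLIES 1)) OR ((NOT 0 XOR 1) IMPLIES (NOT 0 XOR 1))) -> 1
  row 9 [01001]: (((NOT 1 AND 0) IMPLIES (0 IMPLIES 1)) OR ((NOT 1 XOR 1) IMPLIES (NOT 0 XOR 1))) -> 1
  row 10 [01010]: (((NOT 1 AND 1) IMPLIES (1 IMPLIES 1)) OR ((NOT 0 XOR 1) IMPLIES (NOT 1 XOR 1))) -> 1
  row 11 [01011]: (((NOT 1 AND 1) IMPLIES (1 IMPLIES 1)) OR ((NOT 1 XOR 1) IMPLIES (NOT 1 XOR 1))) -> 1
  row 12 [01100]: (((NOT 1 AND 0) IMPLIES (0 IMPLIES 1)) OR ((NOT 0 XOR 1) IMPLIES (NOT 0 XOR 1))) -> 1
  row 13 [01101]: (((NOT 1 AND 0) IMPLIES (0 IMPLIES 1)) OR ((NOT 1 XOR 1) IMPLIES (NOT 0 XOR 1))) -> 1
  row 14 [01110]: (((NOT 1 AND 1) IMPLIES (1 IMPLIES 1)) OR ((NOT 0 XOR 1) IMPLIES (NOT 1 XOR 1))) -> 1
  row 15 [01111]: (((NOT 1 AND 1) IMPLIES (1 IMPLIES 1)) OR ((NOT 1 XOR 1) IMPLIES (NOT 1 XOR 1))) -> 1
  row 16 [10000]: (((NOT 0 AND 0) IMPLIES (0 IMPLIES 0)) OR ((NOT 0 XOR 0) IMPLIES (NOT 0 XOR 0))) -> 1
  row 17 [10001]: (((NOT 0 AND 0) IMPLIES (0 IMPLIES 0)) OR ((NOT 1 XOR 0) IMPLIES (NOT 0 XOR 0))) -> 1
  row 18 [10010]: (((NOT 0 AND 1) IMPLIES (1 IMPLIES 0)) OR ((NOT 0 XOR 0) IMPLIES (NOT 1 XOR 0))) -> 0
  row 19 [10011]: (((NOT 0 AND 1) IMPLIES (1 IMPLIES 0)) OR ((NOT 1 XOR 0) IMPLIES (NOT 1 XOR 0))) -> 1
  row 20 [10100]: (((NOT 0 AND 0) IMPLIES (0 IMPLIES 0)) OR ((NOT 0 XOR 0) IMPLIES (NOT 0 XOR 0))) -> 1
  row 21 [10101]: (((NOT 0 AND 0) IMPLIES (0 IMPLIES 0)) OR ((NOT 1 XOR 0) IMPLIES (NOT 0 XOR 0))) -> 1
  row 22 [10110]: (((NOT 0 AND 1) IMPLIES (1 IMPLIES 0)) OR ((NOT 0 XOR 0) IMPLIES (NOT 1 XOR 0))) -> 0
  row 23 [10111]: (((NOT 0 AND 1) IMPLIES (1 IMPLIES 0)) OR ((NOT 1 XOR 0) IMPLIES (NOT 1 XOR 0))) -> 1
  row 24 [11000]: (((NOT 1 AND 0) IMPLIES (0 IMPLIES 1)) OR ((NOT 0 XOR 1) IMPLIES (NOT 0 XOR 1))) -> 1
  row 25 [11001]: (((NOT 1 AND 0) IMPLIES (0 IMPLIES 1)) OR ((NOT 1 XOR 1) IMPLIES (NOT 0 XOR 1))) -> 1
  row 26 [11010]: (((NOT 1 AND 1) IMPLIES (1 IMPLIES 1)) OR ((NOT 0 XOR 1) IMPLIES (NOT 1 XOR 1))) -> 1
  row 27 [11011]: (((NOT 1 AND 1) IMPLIES (1 IMPLIES 1)) OR ((NOT 1 XOR 1) IMPLIES (NOT 1 XOR 1))) -> 1
  row 28 [11100]: (((NOT 1 AND 0) IMPLIES (0 IMPLIES 1)) OR ((NOT 0 XOR 1) IMPLIES (NOT 0 XOR 1))) -> 1
  row 29 [11101]: (((NOT 1 AND 0) IMPLIES (0 IMPLIES 1)) OR ((NOT 1 XOR 1) IMPLIES (NOT 0 XOR 1))) -> 1
  row 30 [11110]: (((NOT 1 AND 1) IMPLIES (1 IMPLIES 1)) OR ((NOT 0 XOR 1) IMPLIES (NOT 1 XOR 1))) -> 1
  row 31 [11111]: (((NOT 1 AND 1) IMPLIES (1 IMPLIES 1)) OR ((NOT 1 XOR 1) IMPLIES (NOT 1 XOR 1))) -> 1
Full result column, 4 rows per line (a,b,c fixed per line; d,e runs 00..11 left to right):
  rows 0-3 [a,b,c=000]: 1101  = hex D
  rows 4-7 [a,b,c=001]: 1101  = hex D
  rows 8-11 [a,b,c=010]: 1111  = hex F
  rows 12-15 [a,b,c=011]: 1111  = hex F
  rows 16-19 [a,b,c=100]: 1101  = hex D
  rows 20-23 [a,b,c=101]: 1101  = hex D
  rows 24-27 [a,b,c=110]: 1111  = hex F
  rows 28-31 [a,b,c=111]: 1111  = hex F
Output column (row 0 .. row 31) = 11011101111111111101110111111111
Output column grouped in 4s = 1101 1101 1111 1111 1101 1101 1111 1111 = 0xDDFFDDFF
Convert to decimal digit by digit (value = value*16 + digit):
  D -> 13
  13*16 + 13 (D) = 221
  221*16 + 15 (F) = 3551
  3551*16 + 15 (F) = 56831
  56831*16 + 13 (D) = 909309
  909309*16 + 13 (D) = 14548957
  14548957*16 + 15 (F) = 232783327
  232783327*16 + 15 (F) = 3724533247
Decimal = 3724533247

3724533247


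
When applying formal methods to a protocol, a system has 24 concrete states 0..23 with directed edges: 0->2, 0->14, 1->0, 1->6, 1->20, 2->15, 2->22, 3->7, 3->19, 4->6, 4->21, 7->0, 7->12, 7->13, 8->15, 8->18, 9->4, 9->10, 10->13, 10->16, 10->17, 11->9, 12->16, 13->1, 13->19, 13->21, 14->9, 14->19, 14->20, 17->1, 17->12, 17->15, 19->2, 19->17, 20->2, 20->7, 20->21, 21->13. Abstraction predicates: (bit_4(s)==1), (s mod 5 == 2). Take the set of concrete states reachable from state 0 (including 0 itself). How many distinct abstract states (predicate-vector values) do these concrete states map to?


BFS from 0:
Concrete reachable: {0, 1, 2, 4, 6, 7, 9, 10, 12, 13, 14, 15, 16, 17, 19, 20, 21, 22}
Abstract via predicates (bit_4(s)==1), (s mod 5 == 2):
  (0,0) <- {0, 1, 4, 6, 9, 10, 13, 14, 15}
  (0,1) <- {2, 7, 12}
  (1,0) <- {16, 19, 20, 21}
  (1,1) <- {17, 22}
Distinct abstract states = 4

4


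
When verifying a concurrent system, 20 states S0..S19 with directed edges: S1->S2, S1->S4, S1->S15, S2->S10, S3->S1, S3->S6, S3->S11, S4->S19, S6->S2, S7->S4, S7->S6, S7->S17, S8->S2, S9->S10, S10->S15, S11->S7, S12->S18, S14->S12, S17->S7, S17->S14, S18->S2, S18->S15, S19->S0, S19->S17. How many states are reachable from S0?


BFS from S0:
  layer 0: {S0}
Reachable set: {S0}
Count = 1

1


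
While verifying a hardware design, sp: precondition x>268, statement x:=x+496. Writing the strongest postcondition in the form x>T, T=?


Formula: sp(P, x:=E) = exists old_x. (x = E[old_x/x]) AND P[old_x/x] (old_x is the value of x before the assignment; eliminate old_x by solving x = E[old_x/x] for old_x)
Step 1: Precondition P: x>268, i.e. old_x > 268
Step 2: Assignment gives x = old_x + 496, so old_x = x - 496
Step 3: Substitute into P: x - 496 > 268
Step 4: Simplify: x > 268+496 = 764

764


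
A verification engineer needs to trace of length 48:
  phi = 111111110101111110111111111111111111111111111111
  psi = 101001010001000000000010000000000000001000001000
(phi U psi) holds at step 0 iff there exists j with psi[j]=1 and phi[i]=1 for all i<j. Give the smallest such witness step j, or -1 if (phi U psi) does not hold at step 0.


(phi U psi) at 0: need smallest j with psi[j]=1 and phi[i]=1 for all i in [0,j).
Scan from step 0:
  step 0: psi=1 and phi held for [0,0) -> witness found
Witness step = 0

0


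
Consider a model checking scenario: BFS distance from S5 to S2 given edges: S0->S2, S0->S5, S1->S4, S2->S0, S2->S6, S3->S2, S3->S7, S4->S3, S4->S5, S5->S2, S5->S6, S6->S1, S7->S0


BFS layer-by-layer from S5:
  dist 0: {S5}
  dist 1: {S2, S6}
  -> S2 reached at distance 1
Shortest path length = 1

1


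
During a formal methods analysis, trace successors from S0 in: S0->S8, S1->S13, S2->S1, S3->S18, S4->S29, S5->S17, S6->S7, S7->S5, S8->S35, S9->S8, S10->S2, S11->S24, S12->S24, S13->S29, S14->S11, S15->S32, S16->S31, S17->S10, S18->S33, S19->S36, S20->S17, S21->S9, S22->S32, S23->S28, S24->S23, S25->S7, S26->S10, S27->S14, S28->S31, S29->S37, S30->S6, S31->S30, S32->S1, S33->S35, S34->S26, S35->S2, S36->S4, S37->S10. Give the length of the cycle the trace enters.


Trace from S0 until a state repeats:
  S0 -> S8 -> S35 -> S2 -> S1 -> S13 -> S29 -> S37 -> S10 -> S2
S2 first seen at step 3, revisited at step 9.
Cycle length = 9 - 3 = 6

6


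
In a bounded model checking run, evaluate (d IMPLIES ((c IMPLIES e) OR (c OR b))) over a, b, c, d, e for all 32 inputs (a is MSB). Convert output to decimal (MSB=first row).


Formula: (d IMPLIES ((c IMPLIES e) OR (c OR b))) over a, b, c, d, e (32 rows)
Evaluate each row (bits = a,b,c,d,e, MSB first):
  row 0 [00000]: (0 IMPLIES ((0 IMPLIES 0) OR (0 OR 0))) -> 1
  row 1 [00001]: (0 IMPLIES ((0 IMPLIES 1) OR (0 OR 0))) -> 1
  row 2 [00010]: (1 IMPLIES ((0 IMPLIES 0) OR (0 OR 0))) -> 1
  row 3 [00011]: (1 IMPLIES ((0 IMPLIES 1) OR (0 OR 0))) -> 1
  row 4 [00100]: (0 IMPLIES ((1 IMPLIES 0) OR (1 OR 0))) -> 1
  row 5 [00101]: (0 IMPLIES ((1 IMPLIES 1) OR (1 OR 0))) -> 1
  row 6 [00110]: (1 IMPLIES ((1 IMPLIES 0) OR (1 OR 0))) -> 1
  row 7 [00111]: (1 IMPLIES ((1 IMPLIES 1) OR (1 OR 0))) -> 1
  row 8 [01000]: (0 IMPLIES ((0 IMPLIES 0) OR (0 OR 1))) -> 1
  row 9 [01001]: (0 IMPLIES ((0 IMPLIES 1) OR (0 OR 1))) -> 1
  row 10 [01010]: (1 IMPLIES ((0 IMPLIES 0) OR (0 OR 1))) -> 1
  row 11 [01011]: (1 IMPLIES ((0 IMPLIES 1) OR (0 OR 1))) -> 1
  row 12 [01100]: (0 IMPLIES ((1 IMPLIES 0) OR (1 OR 1))) -> 1
  row 13 [01101]: (0 IMPLIES ((1 IMPLIES 1) OR (1 OR 1))) -> 1
  row 14 [01110]: (1 IMPLIES ((1 IMPLIES 0) OR (1 OR 1))) -> 1
  row 15 [01111]: (1 IMPLIES ((1 IMPLIES 1) OR (1 OR 1))) -> 1
  row 16 [10000]: (0 IMPLIES ((0 IMPLIES 0) OR (0 OR 0))) -> 1
  row 17 [10001]: (0 IMPLIES ((0 IMPLIES 1) OR (0 OR 0))) -> 1
  row 18 [10010]: (1 IMPLIES ((0 IMPLIES 0) OR (0 OR 0))) -> 1
  row 19 [10011]: (1 IMPLIES ((0 IMPLIES 1) OR (0 OR 0))) -> 1
  row 20 [10100]: (0 IMPLIES ((1 IMPLIES 0) OR (1 OR 0))) -> 1
  row 21 [10101]: (0 IMPLIES ((1 IMPLIES 1) OR (1 OR 0))) -> 1
  row 22 [10110]: (1 IMPLIES ((1 IMPLIES 0) OR (1 OR 0))) -> 1
  row 23 [10111]: (1 IMPLIES ((1 IMPLIES 1) OR (1 OR 0))) -> 1
  row 24 [11000]: (0 IMPLIES ((0 IMPLIES 0) OR (0 OR 1))) -> 1
  row 25 [11001]: (0 IMPLIES ((0 IMPLIES 1) OR (0 OR 1))) -> 1
  row 26 [11010]: (1 IMPLIES ((0 IMPLIES 0) OR (0 OR 1))) -> 1
  row 27 [11011]: (1 IMPLIES ((0 IMPLIES 1) OR (0 OR 1))) -> 1
  row 28 [11100]: (0 IMPLIES ((1 IMPLIES 0) OR (1 OR 1))) -> 1
  row 29 [11101]: (0 IMPLIES ((1 IMPLIES 1) OR (1 OR 1))) -> 1
  row 30 [11110]: (1 IMPLIES ((1 IMPLIES 0) OR (1 OR 1))) -> 1
  row 31 [11111]: (1 IMPLIES ((1 IMPLIES 1) OR (1 OR 1))) -> 1
Full result column, 4 rows per line (a,b,c fixed per line; d,e runs 00..11 left to right):
  rows 0-3 [a,b,c=000]: 1111  = hex F
  rows 4-7 [a,b,c=001]: 1111  = hex F
  rows 8-11 [a,b,c=010]: 1111  = hex F
  rows 12-15 [a,b,c=011]: 1111  = hex F
  rows 16-19 [a,b,c=100]: 1111  = hex F
  rows 20-23 [a,b,c=101]: 1111  = hex F
  rows 24-27 [a,b,c=110]: 1111  = hex F
  rows 28-31 [a,b,c=111]: 1111  = hex F
Output column (row 0 .. row 31) = 11111111111111111111111111111111
Output column grouped in 4s = 1111 1111 1111 1111 1111 1111 1111 1111 = 0xFFFFFFFF
Convert to decimal digit by digit (value = value*16 + digit):
  F -> 15
  15*16 + 15 (F) = 255
  255*16 + 15 (F) = 4095
  4095*16 + 15 (F) = 65535
  65535*16 + 15 (F) = 1048575
  1048575*16 + 15 (F) = 16777215
  16777215*16 + 15 (F) = 268435455
  268435455*16 + 15 (F) = 4294967295
Decimal = 4294967295

4294967295


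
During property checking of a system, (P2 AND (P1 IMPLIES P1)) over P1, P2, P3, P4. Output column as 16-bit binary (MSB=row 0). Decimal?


Formula: (P2 AND (P1 IMPLIES P1)) over P1, P2, P3, P4 (16 rows)
Evaluate each row (bits = P1,P2,P3,P4, MSB first):
  row 0 [0000]: (0 AND (0 IMPLIES 0)) -> 0
  row 1 [0001]: (0 AND (0 IMPLIES 0)) -> 0
  row 2 [0010]: (0 AND (0 IMPLIES 0)) -> 0
  row 3 [0011]: (0 AND (0 IMPLIES 0)) -> 0
  row 4 [0100]: (1 AND (0 IMPLIES 0)) -> 1
  row 5 [0101]: (1 AND (0 IMPLIES 0)) -> 1
  row 6 [0110]: (1 AND (0 IMPLIES 0)) -> 1
  row 7 [0111]: (1 AND (0 IMPLIES 0)) -> 1
  row 8 [1000]: (0 AND (1 IMPLIES 1)) -> 0
  row 9 [1001]: (0 AND (1 IMPLIES 1)) -> 0
  row 10 [1010]: (0 AND (1 IMPLIES 1)) -> 0
  row 11 [1011]: (0 AND (1 IMPLIES 1)) -> 0
  row 12 [1100]: (1 AND (1 IMPLIES 1)) -> 1
  row 13 [1101]: (1 AND (1 IMPLIES 1)) -> 1
  row 14 [1110]: (1 AND (1 IMPLIES 1)) -> 1
  row 15 [1111]: (1 AND (1 IMPLIES 1)) -> 1
Full result column, 4 rows per line (P1,P2 fixed per line; P3,P4 runs 00..11 left to right):
  rows 0-3 [P1,P2=00]: 0000  = hex 0
  rows 4-7 [P1,P2=01]: 1111  = hex F
  rows 8-11 [P1,P2=10]: 0000  = hex 0
  rows 12-15 [P1,P2=11]: 1111  = hex F
Output column (row 0 .. row 15) = 0000111100001111
Output column grouped in 4s = 0000 1111 0000 1111 = 0x0F0F
Convert to decimal digit by digit (value = value*16 + digit):
  0 -> 0
  0*16 + 15 (F) = 15
  15*16 + 0 = 240
  240*16 + 15 (F) = 3855
Decimal = 3855

3855


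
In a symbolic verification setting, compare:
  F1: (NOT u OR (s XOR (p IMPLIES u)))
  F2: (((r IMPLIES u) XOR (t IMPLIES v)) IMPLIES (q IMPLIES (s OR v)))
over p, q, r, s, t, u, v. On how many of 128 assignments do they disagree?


F1 = (NOT u OR (s XOR (p IMPLIES u)))
F2 = (((r IMPLIES u) XOR (t IMPLIES v)) IMPLIES (q IMPLIES (s OR v)))
Evaluate both on each of 128 rows (bits = p,q,r,s,t,u,v):
  row 0 [0000000]: F1=1 F2=1 -> 0
  row 1 [0000001]: F1=1 F2=1 -> 0
  row 2 [0000010]: F1=1 F2=1 -> 0
  row 3 [0000011]: F1=1 F2=1 -> 0
  row 4 [0000100]: F1=1 F2=1 -> 0
  (every remaining row is evaluated the same way; all 128 results are listed next)
Full result column, 8 rows per line (p,q,r,s fixed per line; t,u,v runs 000..111 left to right):
  rows 0-7 [p,q,r,s=0000]: 00000000  (ones: 0)
  rows 8-15 [p,q,r,s=0001]: 00110011  (ones: 4)
  rows 16-23 [p,q,r,s=0010]: 00000000  (ones: 0)
  rows 24-31 [p,q,r,s=0011]: 00110011  (ones: 4)
  rows 32-39 [p,q,r,s=0100]: 00001010  (ones: 2)
  rows 40-47 [p,q,r,s=0101]: 00110011  (ones: 4)
  rows 48-55 [p,q,r,s=0110]: 10000010  (ones: 2)
  rows 56-63 [p,q,r,s=0111]: 00110011  (ones: 4)
  rows 64-71 [p,q,r,s=1000]: 00000000  (ones: 0)
  rows 72-79 [p,q,r,s=1001]: 00110011  (ones: 4)
  rows 80-87 [p,q,r,s=1010]: 00000000  (ones: 0)
  rows 88-95 [p,q,r,s=1011]: 00110011  (ones: 4)
  rows 96-103 [p,q,r,s=1100]: 00001010  (ones: 2)
  rows 104-111 [p,q,r,s=1101]: 00110011  (ones: 4)
  rows 112-119 [p,q,r,s=1110]: 10000010  (ones: 2)
  rows 120-127 [p,q,r,s=1111]: 00110011  (ones: 4)
Disagreements = 0+4+0+4+2+4+2+4+0+4+0+4+2+4+2+4 = 40

40


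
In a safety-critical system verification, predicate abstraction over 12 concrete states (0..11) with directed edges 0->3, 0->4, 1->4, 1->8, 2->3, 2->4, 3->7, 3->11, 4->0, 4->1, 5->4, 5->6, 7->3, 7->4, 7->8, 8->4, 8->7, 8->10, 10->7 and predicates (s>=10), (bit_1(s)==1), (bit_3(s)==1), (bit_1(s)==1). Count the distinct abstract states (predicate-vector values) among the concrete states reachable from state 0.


BFS from 0:
Concrete reachable: {0, 1, 3, 4, 7, 8, 10, 11}
Abstract via predicates (s>=10), (bit_1(s)==1), (bit_3(s)==1), (bit_1(s)==1):
  (0,0,0,0) <- {0, 1, 4}
  (0,0,1,0) <- {8}
  (0,1,0,1) <- {3, 7}
  (1,1,1,1) <- {10, 11}
Distinct abstract states = 4

4


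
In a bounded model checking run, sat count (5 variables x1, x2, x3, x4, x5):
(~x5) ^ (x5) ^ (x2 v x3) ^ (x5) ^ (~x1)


CNF with 5 clauses over 5 vars (32 assignments).
An assignment satisfies CNF iff every clause has >=1 true literal.
Check each row (bits = x1,x2,x3,x4,x5; clause T/F shown):
  row 0 [00000]: clauses=TFFFT -> 0
  row 1 [00001]: clauses=FTFTT -> 0
  row 2 [00010]: clauses=TFFFT -> 0
  row 3 [00011]: clauses=FTFTT -> 0
  row 4 [00100]: clauses=TFTFT -> 0
  row 5 [00101]: clauses=FTTTT -> 0
  row 6 [00110]: clauses=TFTFT -> 0
  row 7 [00111]: clauses=FTTTT -> 0
  row 8 [01000]: clauses=TFTFT -> 0
  row 9 [01001]: clauses=FTTTT -> 0
  row 10 [01010]: clauses=TFTFT -> 0
  row 11 [01011]: clauses=FTTTT -> 0
  row 12 [01100]: clauses=TFTFT -> 0
  row 13 [01101]: clauses=FTTTT -> 0
  row 14 [01110]: clauses=TFTFT -> 0
  row 15 [01111]: clauses=FTTTT -> 0
  row 16 [10000]: clauses=TFFFF -> 0
  row 17 [10001]: clauses=FTFTF -> 0
  row 18 [10010]: clauses=TFFFF -> 0
  row 19 [10011]: clauses=FTFTF -> 0
  row 20 [10100]: clauses=TFTFF -> 0
  row 21 [10101]: clauses=FTTTF -> 0
  row 22 [10110]: clauses=TFTFF -> 0
  row 23 [10111]: clauses=FTTTF -> 0
  row 24 [11000]: clauses=TFTFF -> 0
  row 25 [11001]: clauses=FTTTF -> 0
  row 26 [11010]: clauses=TFTFF -> 0
  row 27 [11011]: clauses=FTTTF -> 0
  row 28 [11100]: clauses=TFTFF -> 0
  row 29 [11101]: clauses=FTTTF -> 0
  row 30 [11110]: clauses=TFTFF -> 0
  row 31 [11111]: clauses=FTTTF -> 0
Full result column, 8 rows per line (x1,x2 fixed per line; x3,x4,x5 runs 000..111 left to right):
  rows 0-7 [x1,x2=00]: 00000000  (ones: 0)
  rows 8-15 [x1,x2=01]: 00000000  (ones: 0)
  rows 16-23 [x1,x2=10]: 00000000  (ones: 0)
  rows 24-31 [x1,x2=11]: 00000000  (ones: 0)
Satisfying assignments = 0+0+0+0 = 0

0


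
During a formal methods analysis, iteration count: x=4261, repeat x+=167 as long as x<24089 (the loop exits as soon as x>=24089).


Step 1: x goes from 4261 toward 24089 by 167; the body runs while x<24089, so iterations = ceil((bound-start)/step)
Step 2: Distance=19828
Step 3: ceil(19828/167)=119

119


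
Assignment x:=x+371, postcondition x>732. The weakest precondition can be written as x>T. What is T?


Formula: wp(x:=E, P) = P[E/x] (substitute E for x in postcondition)
Step 1: Postcondition: x>732
Step 2: Substitute x+371 for x: x+371>732
Step 3: Solve for x: x > 732-371 = 361

361


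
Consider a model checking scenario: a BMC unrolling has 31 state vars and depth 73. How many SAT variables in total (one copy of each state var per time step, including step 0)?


BMC unrolls to depth k, creating one copy of each state var for steps 0..k.
Step count = 73 + 1 = 74 (steps 0 through 73)
Vars per step = 31
Total = 31 * 74 = 2294

2294


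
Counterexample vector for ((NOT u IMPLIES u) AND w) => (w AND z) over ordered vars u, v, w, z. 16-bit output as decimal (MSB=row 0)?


F1 = ((NOT u IMPLIES u) AND w)
F2 = (w AND z)
Counterexample to F1=>F2 is where F1=1 and F2=0.
Evaluate each row (bits = u,v,w,z, MSB first):
  row 0 [0000]: F1=0 F2=0 -> F1&~F2 -> 0
  row 1 [0001]: F1=0 F2=0 -> F1&~F2 -> 0
  row 2 [0010]: F1=0 F2=0 -> F1&~F2 -> 0
  row 3 [0011]: F1=0 F2=1 -> F1&~F2 -> 0
  row 4 [0100]: F1=0 F2=0 -> F1&~F2 -> 0
  row 5 [0101]: F1=0 F2=0 -> F1&~F2 -> 0
  row 6 [0110]: F1=0 F2=0 -> F1&~F2 -> 0
  row 7 [0111]: F1=0 F2=1 -> F1&~F2 -> 0
  row 8 [1000]: F1=0 F2=0 -> F1&~F2 -> 0
  row 9 [1001]: F1=0 F2=0 -> F1&~F2 -> 0
  row 10 [1010]: F1=1 F2=0 -> F1&~F2 -> 1
  row 11 [1011]: F1=1 F2=1 -> F1&~F2 -> 0
  row 12 [1100]: F1=0 F2=0 -> F1&~F2 -> 0
  row 13 [1101]: F1=0 F2=0 -> F1&~F2 -> 0
  row 14 [1110]: F1=1 F2=0 -> F1&~F2 -> 1
  row 15 [1111]: F1=1 F2=1 -> F1&~F2 -> 0
Full result column, 4 rows per line (u,v fixed per line; w,z runs 00..11 left to right):
  rows 0-3 [u,v=00]: 0000  = hex 0
  rows 4-7 [u,v=01]: 0000  = hex 0
  rows 8-11 [u,v=10]: 0010  = hex 2
  rows 12-15 [u,v=11]: 0010  = hex 2
Counterexample vector (row 0 .. row 15) = 0000000000100010
Output column grouped in 4s = 0000 0000 0010 0010 = 0x0022
Convert to decimal digit by digit (value = value*16 + digit):
  0 -> 0
  0*16 + 0 = 0
  0*16 + 2 = 2
  2*16 + 2 = 34
Decimal = 34

34


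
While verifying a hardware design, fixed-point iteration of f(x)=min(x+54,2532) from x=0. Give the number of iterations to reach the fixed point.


Step 1: x=0, cap=2532, increment=54
Step 2: x grows by 54 each step until capped at 2532; fixed point is x=2532
Step 3: iterations = ceil(2532/54) = 47

47


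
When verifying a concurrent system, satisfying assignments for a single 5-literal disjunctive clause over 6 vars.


Step 1: Total=2^6=64
Step 2: Unsat when all 5 false: 2^1=2
Step 3: Sat=64-2=62

62


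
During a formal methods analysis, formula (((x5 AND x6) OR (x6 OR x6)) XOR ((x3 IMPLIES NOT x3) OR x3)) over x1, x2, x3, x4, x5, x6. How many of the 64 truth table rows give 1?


Formula: (((x5 AND x6) OR (x6 OR x6)) XOR ((x3 IMPLIES NOT x3) OR x3)) over 6 vars (64 rows)
Evaluate each row (x1, x2, x3, x4, x5, x6 as bits, MSB first):
  row 0 [000000]: (((0 AND 0) OR (0 OR 0)) XOR ((0 IMPLIES NOT 0) OR 0)) -> 1
  row 1 [000001]: (((0 AND 1) OR (1 OR 1)) XOR ((0 IMPLIES NOT 0) OR 0)) -> 0
  row 2 [000010]: (((1 AND 0) OR (0 OR 0)) XOR ((0 IMPLIES NOT 0) OR 0)) -> 1
  row 3 [000011]: (((1 AND 1) OR (1 OR 1)) XOR ((0 IMPLIES NOT 0) OR 0)) -> 0
  row 4 [000100]: (((0 AND 0) OR (0 OR 0)) XOR ((0 IMPLIES NOT 0) OR 0)) -> 1
  (every remaining row is evaluated the same way; all 64 results are listed next)
Full result column, 8 rows per line (x1,x2,x3 fixed per line; x4,x5,x6 runs 000..111 left to right):
  rows 0-7 [x1,x2,x3=000]: 10101010  (ones: 4)
  rows 8-15 [x1,x2,x3=001]: 10101010  (ones: 4)
  rows 16-23 [x1,x2,x3=010]: 10101010  (ones: 4)
  rows 24-31 [x1,x2,x3=011]: 10101010  (ones: 4)
  rows 32-39 [x1,x2,x3=100]: 10101010  (ones: 4)
  rows 40-47 [x1,x2,x3=101]: 10101010  (ones: 4)
  rows 48-55 [x1,x2,x3=110]: 10101010  (ones: 4)
  rows 56-63 [x1,x2,x3=111]: 10101010  (ones: 4)
Count of 1-rows = 4+4+4+4+4+4+4+4 = 32

32


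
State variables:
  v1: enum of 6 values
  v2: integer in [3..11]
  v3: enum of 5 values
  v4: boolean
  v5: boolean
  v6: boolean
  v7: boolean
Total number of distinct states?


State space = product of domain sizes of all variables.
Domain sizes:
  v1 (enum of 6 values): 6
  v2 (integer in [3..11]): 9
  v3 (enum of 5 values): 5
  v4 (boolean): 2
  v5 (boolean): 2
  v6 (boolean): 2
  v7 (boolean): 2
Product = 6 * 9 * 5 * 2 * 2 * 2 * 2 = 4320

4320


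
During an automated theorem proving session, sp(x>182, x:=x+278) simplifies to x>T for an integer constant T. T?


Formula: sp(P, x:=E) = exists old_x. (x = E[old_x/x]) AND P[old_x/x] (old_x is the value of x before the assignment; eliminate old_x by solving x = E[old_x/x] for old_x)
Step 1: Precondition P: x>182, i.e. old_x > 182
Step 2: Assignment gives x = old_x + 278, so old_x = x - 278
Step 3: Substitute into P: x - 278 > 182
Step 4: Simplify: x > 182+278 = 460

460


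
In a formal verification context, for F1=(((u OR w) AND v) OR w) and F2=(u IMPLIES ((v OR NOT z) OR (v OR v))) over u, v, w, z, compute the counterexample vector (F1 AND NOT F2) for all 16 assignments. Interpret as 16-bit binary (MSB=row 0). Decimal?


F1 = (((u OR w) AND v) OR w)
F2 = (u IMPLIES ((v OR NOT z) OR (v OR v)))
Counterexample to F1=>F2 is where F1=1 and F2=0.
Evaluate each row (bits = u,v,w,z, MSB first):
  row 0 [0000]: F1=0 F2=1 -> F1&~F2 -> 0
  row 1 [0001]: F1=0 F2=1 -> F1&~F2 -> 0
  row 2 [0010]: F1=1 F2=1 -> F1&~F2 -> 0
  row 3 [0011]: F1=1 F2=1 -> F1&~F2 -> 0
  row 4 [0100]: F1=0 F2=1 -> F1&~F2 -> 0
  row 5 [0101]: F1=0 F2=1 -> F1&~F2 -> 0
  row 6 [0110]: F1=1 F2=1 -> F1&~F2 -> 0
  row 7 [0111]: F1=1 F2=1 -> F1&~F2 -> 0
  row 8 [1000]: F1=0 F2=1 -> F1&~F2 -> 0
  row 9 [1001]: F1=0 F2=0 -> F1&~F2 -> 0
  row 10 [1010]: F1=1 F2=1 -> F1&~F2 -> 0
  row 11 [1011]: F1=1 F2=0 -> F1&~F2 -> 1
  row 12 [1100]: F1=1 F2=1 -> F1&~F2 -> 0
  row 13 [1101]: F1=1 F2=1 -> F1&~F2 -> 0
  row 14 [1110]: F1=1 F2=1 -> F1&~F2 -> 0
  row 15 [1111]: F1=1 F2=1 -> F1&~F2 -> 0
Full result column, 4 rows per line (u,v fixed per line; w,z runs 00..11 left to right):
  rows 0-3 [u,v=00]: 0000  = hex 0
  rows 4-7 [u,v=01]: 0000  = hex 0
  rows 8-11 [u,v=10]: 0001  = hex 1
  rows 12-15 [u,v=11]: 0000  = hex 0
Counterexample vector (row 0 .. row 15) = 0000000000010000
Output column grouped in 4s = 0000 0000 0001 0000 = 0x0010
Convert to decimal digit by digit (value = value*16 + digit):
  0 -> 0
  0*16 + 0 = 0
  0*16 + 1 = 1
  1*16 + 0 = 16
Decimal = 16

16


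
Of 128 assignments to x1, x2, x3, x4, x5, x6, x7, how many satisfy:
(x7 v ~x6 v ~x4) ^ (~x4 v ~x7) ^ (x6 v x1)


CNF with 3 clauses over 7 vars (128 assignments).
An assignment satisfies CNF iff every clause has >=1 true literal.
Check each row (bits = x1,x2,x3,x4,x5,x6,x7; clause T/F shown):
  row 0 [0000000]: clauses=TTF -> 0
  row 1 [0000001]: clauses=TTF -> 0
  row 2 [0000010]: clauses=TTT -> 1
  row 3 [0000011]: clauses=TTT -> 1
  row 4 [0000100]: clauses=TTF -> 0
  (every remaining row is evaluated the same way; all 128 results are listed next)
Full result column, 8 rows per line (x1,x2,x3,x4 fixed per line; x5,x6,x7 runs 000..111 left to right):
  rows 0-7 [x1,x2,x3,x4=0000]: 00110011  (ones: 4)
  rows 8-15 [x1,x2,x3,x4=0001]: 00000000  (ones: 0)
  rows 16-23 [x1,x2,x3,x4=0010]: 00110011  (ones: 4)
  rows 24-31 [x1,x2,x3,x4=0011]: 00000000  (ones: 0)
  rows 32-39 [x1,x2,x3,x4=0100]: 00110011  (ones: 4)
  rows 40-47 [x1,x2,x3,x4=0101]: 00000000  (ones: 0)
  rows 48-55 [x1,x2,x3,x4=0110]: 00110011  (ones: 4)
  rows 56-63 [x1,x2,x3,x4=0111]: 00000000  (ones: 0)
  rows 64-71 [x1,x2,x3,x4=1000]: 11111111  (ones: 8)
  rows 72-79 [x1,x2,x3,x4=1001]: 10001000  (ones: 2)
  rows 80-87 [x1,x2,x3,x4=1010]: 11111111  (ones: 8)
  rows 88-95 [x1,x2,x3,x4=1011]: 10001000  (ones: 2)
  rows 96-103 [x1,x2,x3,x4=1100]: 11111111  (ones: 8)
  rows 104-111 [x1,x2,x3,x4=1101]: 10001000  (ones: 2)
  rows 112-119 [x1,x2,x3,x4=1110]: 11111111  (ones: 8)
  rows 120-127 [x1,x2,x3,x4=1111]: 10001000  (ones: 2)
Satisfying assignments = 4+0+4+0+4+0+4+0+8+2+8+2+8+2+8+2 = 56

56


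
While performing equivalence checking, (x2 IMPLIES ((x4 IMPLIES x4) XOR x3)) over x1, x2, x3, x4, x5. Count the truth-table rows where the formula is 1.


Formula: (x2 IMPLIES ((x4 IMPLIES x4) XOR x3)) over 5 vars (32 rows)
Evaluate each row (x1, x2, x3, x4, x5 as bits, MSB first):
  row 0 [00000]: (0 IMPLIES ((0 IMPLIES 0) XOR 0)) -> 1
  row 1 [00001]: (0 IMPLIES ((0 IMPLIES 0) XOR 0)) -> 1
  row 2 [00010]: (0 IMPLIES ((1 IMPLIES 1) XOR 0)) -> 1
  row 3 [00011]: (0 IMPLIES ((1 IMPLIES 1) XOR 0)) -> 1
  row 4 [00100]: (0 IMPLIES ((0 IMPLIES 0) XOR 1)) -> 1
  row 5 [00101]: (0 IMPLIES ((0 IMPLIES 0) XOR 1)) -> 1
  row 6 [00110]: (0 IMPLIES ((1 IMPLIES 1) XOR 1)) -> 1
  row 7 [00111]: (0 IMPLIES ((1 IMPLIES 1) XOR 1)) -> 1
  row 8 [01000]: (1 IMPLIES ((0 IMPLIES 0) XOR 0)) -> 1
  row 9 [01001]: (1 IMPLIES ((0 IMPLIES 0) XOR 0)) -> 1
  row 10 [01010]: (1 IMPLIES ((1 IMPLIES 1) XOR 0)) -> 1
  row 11 [01011]: (1 IMPLIES ((1 IMPLIES 1) XOR 0)) -> 1
  row 12 [01100]: (1 IMPLIES ((0 IMPLIES 0) XOR 1)) -> 0
  row 13 [01101]: (1 IMPLIES ((0 IMPLIES 0) XOR 1)) -> 0
  row 14 [01110]: (1 IMPLIES ((1 IMPLIES 1) XOR 1)) -> 0
  row 15 [01111]: (1 IMPLIES ((1 IMPLIES 1) XOR 1)) -> 0
  row 16 [10000]: (0 IMPLIES ((0 IMPLIES 0) XOR 0)) -> 1
  row 17 [10001]: (0 IMPLIES ((0 IMPLIES 0) XOR 0)) -> 1
  row 18 [10010]: (0 IMPLIES ((1 IMPLIES 1) XOR 0)) -> 1
  row 19 [10011]: (0 IMPLIES ((1 IMPLIES 1) XOR 0)) -> 1
  row 20 [10100]: (0 IMPLIES ((0 IMPLIES 0) XOR 1)) -> 1
  row 21 [10101]: (0 IMPLIES ((0 IMPLIES 0) XOR 1)) -> 1
  row 22 [10110]: (0 IMPLIES ((1 IMPLIES 1) XOR 1)) -> 1
  row 23 [10111]: (0 IMPLIES ((1 IMPLIES 1) XOR 1)) -> 1
  row 24 [11000]: (1 IMPLIES ((0 IMPLIES 0) XOR 0)) -> 1
  row 25 [11001]: (1 IMPLIES ((0 IMPLIES 0) XOR 0)) -> 1
  row 26 [11010]: (1 IMPLIES ((1 IMPLIES 1) XOR 0)) -> 1
  row 27 [11011]: (1 IMPLIES ((1 IMPLIES 1) XOR 0)) -> 1
  row 28 [11100]: (1 IMPLIES ((0 IMPLIES 0) XOR 1)) -> 0
  row 29 [11101]: (1 IMPLIES ((0 IMPLIES 0) XOR 1)) -> 0
  row 30 [11110]: (1 IMPLIES ((1 IMPLIES 1) XOR 1)) -> 0
  row 31 [11111]: (1 IMPLIES ((1 IMPLIES 1) XOR 1)) -> 0
Full result column, 8 rows per line (x1,x2 fixed per line; x3,x4,x5 runs 000..111 left to right):
  rows 0-7 [x1,x2=00]: 11111111  (ones: 8)
  rows 8-15 [x1,x2=01]: 11110000  (ones: 4)
  rows 16-23 [x1,x2=10]: 11111111  (ones: 8)
  rows 24-31 [x1,x2=11]: 11110000  (ones: 4)
Count of 1-rows = 8+4+8+4 = 24

24
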